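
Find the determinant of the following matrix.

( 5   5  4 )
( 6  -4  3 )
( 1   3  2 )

-42

Expand along column 1:
  + 5 · |-4 3; 3 2| = 5·(-8 − 9) = -85
  − 6 · |5 4; 3 2| = −6·(10 − 12) = 12
  + 1 · |5 4; -4 3| = 1·(15 − (-16)) = 31
Sum: (-85) + (12) + (31) = -42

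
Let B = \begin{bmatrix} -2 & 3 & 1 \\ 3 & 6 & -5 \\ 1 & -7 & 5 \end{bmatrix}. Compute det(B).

Expand along column 1:
  + (-2) · |6 -5; -7 5| = (-2)·(30 − 35) = 10
  − 3 · |3 1; -7 5| = −3·(15 − (-7)) = -66
  + 1 · |3 1; 6 -5| = 1·(-15 − 6) = -21
Sum: (10) + (-66) + (-21) = -77

|B| = -77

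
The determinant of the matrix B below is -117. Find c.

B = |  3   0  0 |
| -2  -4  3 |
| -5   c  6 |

Expanding along the column containing c, det(B) is linear in c: det(B) = (-9)·c + (-72).
Set (-9)·c + (-72) = -117  ⇒  (-9)·c = -45  ⇒  c = 5.

c = 5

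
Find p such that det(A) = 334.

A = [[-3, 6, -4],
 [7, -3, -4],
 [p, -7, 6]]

Expanding along the column containing p, det(A) is linear in p: det(A) = (-36)·p + (82).
Set (-36)·p + (82) = 334  ⇒  (-36)·p = 252  ⇒  p = -7.

-7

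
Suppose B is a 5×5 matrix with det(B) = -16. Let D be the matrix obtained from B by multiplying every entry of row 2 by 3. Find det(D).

Scaling one row by 3 multiplies the determinant by 3.
det(D) = (3)·(-16) = -48

The determinant is -48.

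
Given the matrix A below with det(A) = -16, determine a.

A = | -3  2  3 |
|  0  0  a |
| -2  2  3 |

a = -8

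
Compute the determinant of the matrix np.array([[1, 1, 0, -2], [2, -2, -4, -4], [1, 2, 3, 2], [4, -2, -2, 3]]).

The determinant is -24.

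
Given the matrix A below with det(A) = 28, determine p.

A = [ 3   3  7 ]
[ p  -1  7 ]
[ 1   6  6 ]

Expanding along the column containing p, det(A) is linear in p: det(A) = (24)·p + (-116).
Set (24)·p + (-116) = 28  ⇒  (24)·p = 144  ⇒  p = 6.

p = 6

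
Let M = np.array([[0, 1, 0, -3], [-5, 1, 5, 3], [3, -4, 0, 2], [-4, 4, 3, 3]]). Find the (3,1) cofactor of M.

Delete row 3 and column 1; the remaining 3×3 submatrix is [1 0 -3; 1 5 3; 4 3 3].
Its determinant is 57.
The cofactor carries sign (−1)^(3+1) = +1, so C_{3,1} = +(57) = 57.

57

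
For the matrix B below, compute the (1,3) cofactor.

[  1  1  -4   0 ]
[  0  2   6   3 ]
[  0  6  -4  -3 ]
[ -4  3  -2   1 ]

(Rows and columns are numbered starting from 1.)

Delete row 1 and column 3; the remaining 3×3 submatrix is [0 2 3; 0 6 -3; -4 3 1].
Its determinant is 96.
The cofactor carries sign (−1)^(1+3) = +1, so C_{1,3} = +(96) = 96.

96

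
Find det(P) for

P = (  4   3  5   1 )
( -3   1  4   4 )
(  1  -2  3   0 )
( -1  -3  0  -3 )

-266

Expand along row 3 (it has 1 zero):
  + (1) · M_31   where M_31 = det([3 5 1; 1 4 4; -3 0 -3]) = -69
  − (-2) · M_32   where M_32 = det([4 5 1; -3 4 4; -1 0 -3]) = -109
  + (3) · M_33   where M_33 = det([4 3 1; -3 1 4; -1 -3 -3]) = 7
det = (+1)·(1)·(-69) + (-1)·(-2)·(-109) + (+1)·(3)·(7) = -266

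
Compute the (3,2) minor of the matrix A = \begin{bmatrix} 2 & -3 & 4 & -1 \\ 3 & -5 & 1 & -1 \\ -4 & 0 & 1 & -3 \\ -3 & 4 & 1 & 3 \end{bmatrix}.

Delete row 3 and column 2; the remaining 3×3 submatrix is [2 4 -1; 3 1 -1; -3 1 3].
Its determinant is -22.

The minor is -22.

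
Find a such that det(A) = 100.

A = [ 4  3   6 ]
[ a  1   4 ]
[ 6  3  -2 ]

a = 5

Expanding along the column containing a, det(A) is linear in a: det(A) = (24)·a + (-20).
Set (24)·a + (-20) = 100  ⇒  (24)·a = 120  ⇒  a = 5.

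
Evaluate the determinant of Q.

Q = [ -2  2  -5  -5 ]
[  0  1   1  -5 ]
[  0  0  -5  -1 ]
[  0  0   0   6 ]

60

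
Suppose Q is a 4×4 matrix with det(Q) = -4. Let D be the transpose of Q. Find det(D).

-4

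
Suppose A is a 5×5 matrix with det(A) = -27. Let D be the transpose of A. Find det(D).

The determinant is -27.

det(Aᵀ) = det(A).
det(D) = (1)·(-27) = -27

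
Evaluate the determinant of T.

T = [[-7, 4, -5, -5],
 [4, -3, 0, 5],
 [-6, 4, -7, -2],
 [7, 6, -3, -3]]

410

Expand along row 2 (it has 1 zero):
  − (4) · M_21   where M_21 = det([4 -5 -5; 4 -7 -2; 6 -3 -3]) = -90
  + (-3) · M_22   where M_22 = det([-7 -5 -5; -6 -7 -2; 7 -3 -3]) = -280
  + (5) · M_24   where M_24 = det([-7 4 -5; -6 4 -7; 7 6 -3]) = -158
det = (-1)·(4)·(-90) + (+1)·(-3)·(-280) + (+1)·(5)·(-158) = 410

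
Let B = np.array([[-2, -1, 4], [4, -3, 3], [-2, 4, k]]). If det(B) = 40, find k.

Expanding along the column containing k, det(B) is linear in k: det(B) = (10)·k + (70).
Set (10)·k + (70) = 40  ⇒  (10)·k = -30  ⇒  k = -3.

k = -3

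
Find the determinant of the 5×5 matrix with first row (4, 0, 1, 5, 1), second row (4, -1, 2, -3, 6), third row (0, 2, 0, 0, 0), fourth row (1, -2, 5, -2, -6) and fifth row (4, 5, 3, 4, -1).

Expand along row 3 (it has 4 zeros):
  − (2) · M_32   where M_32 = det([4 1 5 1; 4 2 -3 6; 1 5 -2 -6; 4 3 4 -1]) = 132
det = (-1)·(2)·(132) = -264

The determinant is -264.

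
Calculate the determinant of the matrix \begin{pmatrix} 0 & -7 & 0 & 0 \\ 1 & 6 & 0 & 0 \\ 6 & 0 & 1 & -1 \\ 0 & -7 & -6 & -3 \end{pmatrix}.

The matrix is block lower-triangular with a 2×2 block and a 2×2 block on the diagonal, so its determinant equals the product of the determinants of the diagonal blocks.
det of the 2×2 block = 7
det of the 2×2 block = -9
det = (7)·(-9) = -63

-63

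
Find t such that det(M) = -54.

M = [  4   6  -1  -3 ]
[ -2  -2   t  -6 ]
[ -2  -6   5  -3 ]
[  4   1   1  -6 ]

Expanding along the row containing t, det(M) is linear in t: det(M) = (54)·t + (-540).
Set (54)·t + (-540) = -54  ⇒  (54)·t = 486  ⇒  t = 9.

t = 9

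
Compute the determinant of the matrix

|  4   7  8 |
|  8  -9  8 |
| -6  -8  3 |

Expand along column 1:
  + 4 · |-9 8; -8 3| = 4·(-27 − (-64)) = 148
  − 8 · |7 8; -8 3| = −8·(21 − (-64)) = -680
  + (-6) · |7 8; -9 8| = (-6)·(56 − (-72)) = -768
Sum: (148) + (-680) + (-768) = -1300

The determinant is -1300.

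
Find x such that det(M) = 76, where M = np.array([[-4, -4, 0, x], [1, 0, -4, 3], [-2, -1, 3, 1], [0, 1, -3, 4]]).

x = 1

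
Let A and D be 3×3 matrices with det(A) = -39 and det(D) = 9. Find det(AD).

-351

det(AD) = det(A)·det(D) = (-39)·(9) = -351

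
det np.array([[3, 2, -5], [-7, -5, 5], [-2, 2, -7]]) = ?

Expand along column 1:
  + 3 · |-5 5; 2 -7| = 3·(35 − 10) = 75
  − (-7) · |2 -5; 2 -7| = −(-7)·(-14 − (-10)) = -28
  + (-2) · |2 -5; -5 5| = (-2)·(10 − 25) = 30
Sum: (75) + (-28) + (30) = 77

The determinant is 77.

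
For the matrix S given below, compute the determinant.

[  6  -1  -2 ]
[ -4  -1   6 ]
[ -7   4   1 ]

-66

Expand along column 1:
  + 6 · |-1 6; 4 1| = 6·(-1 − 24) = -150
  − (-4) · |-1 -2; 4 1| = −(-4)·(-1 − (-8)) = 28
  + (-7) · |-1 -2; -1 6| = (-7)·(-6 − 2) = 56
Sum: (-150) + (28) + (56) = -66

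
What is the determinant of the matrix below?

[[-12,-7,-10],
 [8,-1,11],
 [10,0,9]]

Expand along column 2:
  − (-7) · |8 11; 10 9| = −(-7)·(72 − 110) = -266
  + (-1) · |-12 -10; 10 9| = (-1)·(-108 − (-100)) = 8
Sum: (-266) + (8) = -258

-258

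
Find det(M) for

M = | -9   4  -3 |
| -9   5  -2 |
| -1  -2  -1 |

Expand along column 1:
  + (-9) · |5 -2; -2 -1| = (-9)·(-5 − 4) = 81
  − (-9) · |4 -3; -2 -1| = −(-9)·(-4 − 6) = -90
  + (-1) · |4 -3; 5 -2| = (-1)·(-8 − (-15)) = -7
Sum: (81) + (-90) + (-7) = -16

|M| = -16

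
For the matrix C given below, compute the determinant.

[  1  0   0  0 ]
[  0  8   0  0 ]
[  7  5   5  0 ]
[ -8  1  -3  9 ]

C is lower triangular, so det(C) is the product of the diagonal entries:
det = (1) · (8) · (5) · (9) = 360

360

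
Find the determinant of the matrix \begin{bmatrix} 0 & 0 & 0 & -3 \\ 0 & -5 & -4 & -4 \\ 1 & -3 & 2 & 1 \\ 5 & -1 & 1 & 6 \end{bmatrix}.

-303

Expand along row 1 (it has 3 zeros):
  − (-3) · M_14   where M_14 = det([0 -5 -4; 1 -3 2; 5 -1 1]) = -101
det = (-1)·(-3)·(-101) = -303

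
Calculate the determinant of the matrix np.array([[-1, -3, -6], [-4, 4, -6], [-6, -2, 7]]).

Expand along row 1:
  + (-1) · |4 -6; -2 7| = (-1)·(28 − 12) = -16
  − (-3) · |-4 -6; -6 7| = −(-3)·(-28 − 36) = -192
  + (-6) · |-4 4; -6 -2| = (-6)·(8 − (-24)) = -192
Sum: (-16) + (-192) + (-192) = -400

-400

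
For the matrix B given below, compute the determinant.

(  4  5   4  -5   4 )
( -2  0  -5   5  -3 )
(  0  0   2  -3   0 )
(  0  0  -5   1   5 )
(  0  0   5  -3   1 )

|B| = -580

B is block upper-triangular with a 2×2 block and a 3×3 block on the diagonal, so its determinant equals the product of the determinants of the diagonal blocks.
det of the 2×2 block = 10
det of the 3×3 block = -58
det = (10)·(-58) = -580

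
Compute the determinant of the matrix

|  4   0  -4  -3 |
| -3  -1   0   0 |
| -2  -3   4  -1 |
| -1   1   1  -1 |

Expand along row 2 (it has 2 zeros):
  − (-3) · M_21   where M_21 = det([0 -4 -3; -3 4 -1; 1 1 -1]) = 37
  + (-1) · M_22   where M_22 = det([4 -4 -3; -2 4 -1; -1 1 -1]) = -14
det = (-1)·(-3)·(37) + (+1)·(-1)·(-14) = 125

The determinant is 125.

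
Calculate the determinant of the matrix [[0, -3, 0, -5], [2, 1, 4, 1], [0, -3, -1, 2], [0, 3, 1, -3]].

6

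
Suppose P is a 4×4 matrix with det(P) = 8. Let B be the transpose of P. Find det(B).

det(Pᵀ) = det(P).
det(B) = (1)·(8) = 8

|B| = 8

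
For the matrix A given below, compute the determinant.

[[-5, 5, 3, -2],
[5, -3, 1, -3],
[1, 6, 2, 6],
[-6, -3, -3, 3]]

The determinant is 684.

Expand along row 1:
  + (-5) · M_11   where M_11 = det([-3 1 -3; 6 2 6; -3 -3 3]) = -72
  − (5) · M_12   where M_12 = det([5 1 -3; 1 2 6; -6 -3 3]) = 54
  + (3) · M_13   where M_13 = det([5 -3 -3; 1 6 6; -6 -3 3]) = 198
  − (-2) · M_14   where M_14 = det([5 -3 1; 1 6 2; -6 -3 -3]) = 0
det = (+1)·(-5)·(-72) + (-1)·(5)·(54) + (+1)·(3)·(198) + (-1)·(-2)·(0) = 684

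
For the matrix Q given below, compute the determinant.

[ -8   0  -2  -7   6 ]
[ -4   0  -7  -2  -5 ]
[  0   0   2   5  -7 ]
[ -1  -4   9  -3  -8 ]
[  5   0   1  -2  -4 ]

The determinant is 11860.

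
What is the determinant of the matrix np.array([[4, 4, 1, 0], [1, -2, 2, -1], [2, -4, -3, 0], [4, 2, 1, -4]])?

-308

Expand along column 4 (it has 2 zeros):
  + (-1) · M_24   where M_24 = det([4 4 1; 2 -4 -3; 4 2 1]) = -28
  + (-4) · M_44   where M_44 = det([4 4 1; 1 -2 2; 2 -4 -3]) = 84
det = (+1)·(-1)·(-28) + (+1)·(-4)·(84) = -308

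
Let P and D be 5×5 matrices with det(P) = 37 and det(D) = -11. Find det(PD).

det(PD) = det(P)·det(D) = (37)·(-11) = -407

|PD| = -407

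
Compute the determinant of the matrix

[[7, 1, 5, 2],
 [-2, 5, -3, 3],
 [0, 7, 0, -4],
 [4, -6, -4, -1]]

-2669

Expand along row 3 (it has 2 zeros):
  − (7) · M_32   where M_32 = det([7 5 2; -2 -3 3; 4 -4 -1]) = 195
  − (-4) · M_34   where M_34 = det([7 1 5; -2 5 -3; 4 -6 -4]) = -326
det = (-1)·(7)·(195) + (-1)·(-4)·(-326) = -2669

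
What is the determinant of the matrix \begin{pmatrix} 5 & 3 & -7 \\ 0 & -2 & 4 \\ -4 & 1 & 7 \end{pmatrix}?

Expand along row 2:
  + (-2) · |5 -7; -4 7| = (-2)·(35 − 28) = -14
  − 4 · |5 3; -4 1| = −4·(5 − (-12)) = -68
Sum: (-14) + (-68) = -82

The determinant is -82.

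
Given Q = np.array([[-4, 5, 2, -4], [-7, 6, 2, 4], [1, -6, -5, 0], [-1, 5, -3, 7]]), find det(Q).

-1703

Expand along row 3 (it has 1 zero):
  + (1) · M_31   where M_31 = det([5 2 -4; 6 2 4; 5 -3 7]) = 198
  − (-6) · M_32   where M_32 = det([-4 2 -4; -7 2 4; -1 -3 7]) = -106
  + (-5) · M_33   where M_33 = det([-4 5 -4; -7 6 4; -1 5 7]) = 253
det = (+1)·(1)·(198) + (-1)·(-6)·(-106) + (+1)·(-5)·(253) = -1703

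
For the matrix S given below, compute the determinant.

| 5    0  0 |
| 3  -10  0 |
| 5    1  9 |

S is lower triangular, so det(S) is the product of the diagonal entries:
det = (5) · (-10) · (9) = -450

-450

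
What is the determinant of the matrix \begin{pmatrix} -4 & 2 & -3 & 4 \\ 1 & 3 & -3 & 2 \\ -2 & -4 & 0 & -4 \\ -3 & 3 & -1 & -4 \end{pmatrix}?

Expand along row 3 (it has 1 zero):
  + (-2) · M_31   where M_31 = det([2 -3 4; 3 -3 2; 3 -1 -4]) = -2
  − (-4) · M_32   where M_32 = det([-4 -3 4; 1 -3 2; -3 -1 -4]) = -90
  − (-4) · M_34   where M_34 = det([-4 2 -3; 1 3 -3; -3 3 -1]) = -40
det = (+1)·(-2)·(-2) + (-1)·(-4)·(-90) + (-1)·(-4)·(-40) = -516

-516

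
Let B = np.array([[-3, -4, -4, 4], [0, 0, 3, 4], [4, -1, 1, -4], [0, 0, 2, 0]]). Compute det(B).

Expand along row 4 (it has 3 zeros):
  − (2) · M_43   where M_43 = det([-3 -4 4; 0 0 4; 4 -1 -4]) = -76
det = (-1)·(2)·(-76) = 152

det(B) = 152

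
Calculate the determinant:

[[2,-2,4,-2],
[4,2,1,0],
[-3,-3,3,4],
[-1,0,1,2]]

Expand along row 2 (it has 1 zero):
  − (4) · M_21   where M_21 = det([-2 4 -2; -3 3 4; 0 1 2]) = 26
  + (2) · M_22   where M_22 = det([2 4 -2; -3 3 4; -1 1 2]) = 12
  − (1) · M_23   where M_23 = det([2 -2 -2; -3 -3 4; -1 0 2]) = -10
det = (-1)·(4)·(26) + (+1)·(2)·(12) + (-1)·(1)·(-10) = -70

-70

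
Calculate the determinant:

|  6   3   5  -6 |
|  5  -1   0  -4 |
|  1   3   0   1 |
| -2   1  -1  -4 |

Expand along column 3 (it has 2 zeros):
  + (5) · M_13   where M_13 = det([5 -1 -4; 1 3 1; -2 1 -4]) = -95
  − (-1) · M_43   where M_43 = det([6 3 -6; 5 -1 -4; 1 3 1]) = -57
det = (+1)·(5)·(-95) + (-1)·(-1)·(-57) = -532

The determinant is -532.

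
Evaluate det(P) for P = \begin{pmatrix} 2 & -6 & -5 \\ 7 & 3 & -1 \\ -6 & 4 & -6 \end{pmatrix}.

Expand along column 1:
  + 2 · |3 -1; 4 -6| = 2·(-18 − (-4)) = -28
  − 7 · |-6 -5; 4 -6| = −7·(36 − (-20)) = -392
  + (-6) · |-6 -5; 3 -1| = (-6)·(6 − (-15)) = -126
Sum: (-28) + (-392) + (-126) = -546

The determinant is -546.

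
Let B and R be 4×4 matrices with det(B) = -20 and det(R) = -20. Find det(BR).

det(BR) = det(B)·det(R) = (-20)·(-20) = 400

400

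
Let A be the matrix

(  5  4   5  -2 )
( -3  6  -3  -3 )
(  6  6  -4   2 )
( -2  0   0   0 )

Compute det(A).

det(A) = -420

Expand along row 4 (it has 3 zeros):
  − (-2) · M_41   where M_41 = det([4 5 -2; 6 -3 -3; 6 -4 2]) = -210
det = (-1)·(-2)·(-210) = -420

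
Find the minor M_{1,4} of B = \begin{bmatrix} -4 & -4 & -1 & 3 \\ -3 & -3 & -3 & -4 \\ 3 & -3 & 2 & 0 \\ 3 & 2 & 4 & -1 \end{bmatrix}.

21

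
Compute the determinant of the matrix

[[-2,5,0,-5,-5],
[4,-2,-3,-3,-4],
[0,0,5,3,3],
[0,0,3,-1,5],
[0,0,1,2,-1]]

0

The matrix is block upper-triangular with a 2×2 block and a 3×3 block on the diagonal, so its determinant equals the product of the determinants of the diagonal blocks.
det of the 2×2 block = -16
det of the 3×3 block = 0
det = (-16)·(0) = 0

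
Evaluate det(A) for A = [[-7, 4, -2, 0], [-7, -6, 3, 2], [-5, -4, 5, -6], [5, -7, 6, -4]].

Expand along row 1 (it has 1 zero):
  + (-7) · M_11   where M_11 = det([-6 3 2; -4 5 -6; -7 6 -4]) = 4
  − (4) · M_12   where M_12 = det([-7 3 2; -5 5 -6; 5 6 -4]) = -372
  + (-2) · M_13   where M_13 = det([-7 -6 2; -5 -4 -6; 5 -7 -4]) = 592
det = (+1)·(-7)·(4) + (-1)·(4)·(-372) + (+1)·(-2)·(592) = 276

276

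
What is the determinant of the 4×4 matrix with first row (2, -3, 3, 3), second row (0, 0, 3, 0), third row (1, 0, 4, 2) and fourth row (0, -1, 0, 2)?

Expand along row 2 (it has 3 zeros):
  − (3) · M_23   where M_23 = det([2 -3 3; 1 0 2; 0 -1 2]) = 7
det = (-1)·(3)·(7) = -21

The determinant is -21.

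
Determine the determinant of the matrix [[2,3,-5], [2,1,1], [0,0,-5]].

Expand along row 3:
  + (-5) · |2 3; 2 1| = (-5)·(2 − 6) = 20

20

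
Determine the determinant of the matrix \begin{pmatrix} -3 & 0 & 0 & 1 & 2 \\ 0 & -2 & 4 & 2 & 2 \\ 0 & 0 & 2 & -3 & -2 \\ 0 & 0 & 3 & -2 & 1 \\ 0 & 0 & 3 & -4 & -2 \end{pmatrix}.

6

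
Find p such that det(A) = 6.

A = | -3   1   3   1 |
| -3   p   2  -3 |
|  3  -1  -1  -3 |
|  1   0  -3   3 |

p = -1

Expanding along the row containing p, det(A) is linear in p: det(A) = (-8)·p + (-2).
Set (-8)·p + (-2) = 6  ⇒  (-8)·p = 8  ⇒  p = -1.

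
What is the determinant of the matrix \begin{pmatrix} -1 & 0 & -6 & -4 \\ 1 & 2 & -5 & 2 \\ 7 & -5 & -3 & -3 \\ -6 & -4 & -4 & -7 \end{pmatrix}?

The determinant is 1165.

Expand along row 1 (it has 1 zero):
  + (-1) · M_11   where M_11 = det([2 -5 2; -5 -3 -3; -4 -4 -7]) = 149
  + (-6) · M_13   where M_13 = det([1 2 2; 7 -5 -3; -6 -4 -7]) = 41
  − (-4) · M_14   where M_14 = det([1 2 -5; 7 -5 -3; -6 -4 -4]) = 390
det = (+1)·(-1)·(149) + (+1)·(-6)·(41) + (-1)·(-4)·(390) = 1165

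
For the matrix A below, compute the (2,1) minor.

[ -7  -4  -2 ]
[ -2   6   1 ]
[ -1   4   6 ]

Delete row 2 and column 1; the remaining 2×2 submatrix is [-4 -2; 4 6].
Its determinant is (-4)·6 − (-2)·4 = -16.

-16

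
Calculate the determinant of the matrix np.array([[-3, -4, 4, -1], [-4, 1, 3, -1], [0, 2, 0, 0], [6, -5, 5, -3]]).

Expand along row 3 (it has 3 zeros):
  − (2) · M_32   where M_32 = det([-3 4 -1; -4 3 -1; 6 5 -3]) = -22
det = (-1)·(2)·(-22) = 44

44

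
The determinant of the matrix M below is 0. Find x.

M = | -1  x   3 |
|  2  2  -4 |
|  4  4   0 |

Expanding along the column containing x, det(M) is linear in x: det(M) = (-16)·x + (-16).
Set (-16)·x + (-16) = 0  ⇒  (-16)·x = 16  ⇒  x = -1.

x = -1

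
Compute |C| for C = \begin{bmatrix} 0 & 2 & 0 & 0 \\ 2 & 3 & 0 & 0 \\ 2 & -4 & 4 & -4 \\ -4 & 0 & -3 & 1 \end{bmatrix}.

|C| = 32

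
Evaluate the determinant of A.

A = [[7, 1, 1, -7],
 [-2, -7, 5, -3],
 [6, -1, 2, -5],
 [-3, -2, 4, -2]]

det(A) = 300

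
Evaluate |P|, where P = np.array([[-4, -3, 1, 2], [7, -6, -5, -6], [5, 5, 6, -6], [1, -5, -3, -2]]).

-254

Expand along row 1:
  + (-4) · M_11   where M_11 = det([-6 -5 -6; 5 6 -6; -5 -3 -2]) = -110
  − (-3) · M_12   where M_12 = det([7 -5 -6; 5 6 -6; 1 -3 -2]) = -104
  + (1) · M_13   where M_13 = det([7 -6 -6; 5 5 -6; 1 -5 -2]) = -124
  − (2) · M_14   where M_14 = det([7 -6 -5; 5 5 6; 1 -5 -3]) = 129
det = (+1)·(-4)·(-110) + (-1)·(-3)·(-104) + (+1)·(1)·(-124) + (-1)·(2)·(129) = -254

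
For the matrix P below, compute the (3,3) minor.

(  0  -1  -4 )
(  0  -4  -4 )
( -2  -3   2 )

Delete row 3 and column 3; the remaining 2×2 submatrix is [0 -1; 0 -4].
Its determinant is 0·(-4) − (-1)·0 = 0.

0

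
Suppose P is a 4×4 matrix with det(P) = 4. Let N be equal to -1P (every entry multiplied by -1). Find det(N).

For a 4×4 matrix, det(-1P) = (-1)^4·det(P) = 1·det(P).
det(N) = (1)·(4) = 4

det(N) = 4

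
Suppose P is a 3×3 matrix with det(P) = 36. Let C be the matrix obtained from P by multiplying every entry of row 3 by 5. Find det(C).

|C| = 180

Scaling one row by 5 multiplies the determinant by 5.
det(C) = (5)·(36) = 180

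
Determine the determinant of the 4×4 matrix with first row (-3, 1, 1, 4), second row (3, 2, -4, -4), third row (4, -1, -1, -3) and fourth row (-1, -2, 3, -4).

39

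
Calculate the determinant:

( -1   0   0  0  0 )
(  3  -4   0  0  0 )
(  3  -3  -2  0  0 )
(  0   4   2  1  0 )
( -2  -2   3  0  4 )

The matrix is lower triangular, so the determinant is the product of the diagonal entries:
det = (-1) · (-4) · (-2) · (1) · (4) = -32

The determinant is -32.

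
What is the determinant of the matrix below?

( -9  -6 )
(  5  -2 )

48

det = (-9)·(-2) − (-6)·5 = 18 − (-30) = 48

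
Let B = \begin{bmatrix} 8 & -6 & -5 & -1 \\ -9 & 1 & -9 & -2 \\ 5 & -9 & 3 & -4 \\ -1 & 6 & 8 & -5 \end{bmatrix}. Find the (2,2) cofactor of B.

The cofactor is -52.

Delete row 2 and column 2; the remaining 3×3 submatrix is [8 -5 -1; 5 3 -4; -1 8 -5].
Its determinant is -52.
The cofactor carries sign (−1)^(2+2) = +1, so C_{2,2} = +(-52) = -52.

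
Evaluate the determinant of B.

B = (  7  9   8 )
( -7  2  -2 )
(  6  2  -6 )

Expand along row 1:
  + 7 · |2 -2; 2 -6| = 7·(-12 − (-4)) = -56
  − 9 · |-7 -2; 6 -6| = −9·(42 − (-12)) = -486
  + 8 · |-7 2; 6 2| = 8·(-14 − 12) = -208
Sum: (-56) + (-486) + (-208) = -750

det(B) = -750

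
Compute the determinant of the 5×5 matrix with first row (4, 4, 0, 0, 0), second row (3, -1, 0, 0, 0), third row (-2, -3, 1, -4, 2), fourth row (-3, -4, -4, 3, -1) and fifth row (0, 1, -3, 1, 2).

The matrix is block lower-triangular with a 2×2 block and a 3×3 block on the diagonal, so its determinant equals the product of the determinants of the diagonal blocks.
det of the 2×2 block = -16
det of the 3×3 block = -27
det = (-16)·(-27) = 432

The determinant is 432.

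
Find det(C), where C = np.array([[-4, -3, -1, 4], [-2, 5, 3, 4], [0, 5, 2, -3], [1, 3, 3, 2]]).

Expand along row 3 (it has 1 zero):
  − (5) · M_32   where M_32 = det([-4 -1 4; -2 3 4; 1 3 2]) = -20
  + (2) · M_33   where M_33 = det([-4 -3 4; -2 5 4; 1 3 2]) = -60
  − (-3) · M_34   where M_34 = det([-4 -3 -1; -2 5 3; 1 3 3]) = -40
det = (-1)·(5)·(-20) + (+1)·(2)·(-60) + (-1)·(-3)·(-40) = -140

det(C) = -140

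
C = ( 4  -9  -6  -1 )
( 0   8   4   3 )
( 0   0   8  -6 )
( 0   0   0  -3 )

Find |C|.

det(C) = -768

C is upper triangular, so det(C) is the product of the diagonal entries:
det = (4) · (8) · (8) · (-3) = -768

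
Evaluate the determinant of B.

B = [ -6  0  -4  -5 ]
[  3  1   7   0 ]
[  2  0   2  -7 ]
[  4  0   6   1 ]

|B| = -164

Expand along column 2 (it has 3 zeros):
  + (1) · M_22   where M_22 = det([-6 -4 -5; 2 2 -7; 4 6 1]) = -164
det = (+1)·(1)·(-164) = -164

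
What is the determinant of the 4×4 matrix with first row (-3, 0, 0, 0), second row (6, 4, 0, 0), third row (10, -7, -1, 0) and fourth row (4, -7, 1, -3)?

The matrix is lower triangular, so the determinant is the product of the diagonal entries:
det = (-3) · (4) · (-1) · (-3) = -36

-36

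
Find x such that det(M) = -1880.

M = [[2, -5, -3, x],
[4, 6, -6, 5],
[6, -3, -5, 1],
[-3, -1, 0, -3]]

Expanding along the row containing x, det(M) is linear in x: det(M) = (-160)·x + (-440).
Set (-160)·x + (-440) = -1880  ⇒  (-160)·x = -1440  ⇒  x = 9.

x = 9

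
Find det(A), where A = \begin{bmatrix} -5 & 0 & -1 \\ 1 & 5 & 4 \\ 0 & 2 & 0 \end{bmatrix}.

Expand along row 3:
  − 2 · |-5 -1; 1 4| = −2·(-20 − (-1)) = 38

|A| = 38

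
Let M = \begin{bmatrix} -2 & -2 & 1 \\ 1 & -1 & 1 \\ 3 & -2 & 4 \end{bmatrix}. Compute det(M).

7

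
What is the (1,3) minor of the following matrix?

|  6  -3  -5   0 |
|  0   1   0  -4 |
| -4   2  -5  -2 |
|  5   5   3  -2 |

102

Delete row 1 and column 3; the remaining 3×3 submatrix is [0 1 -4; -4 2 -2; 5 5 -2].
Its determinant is 102.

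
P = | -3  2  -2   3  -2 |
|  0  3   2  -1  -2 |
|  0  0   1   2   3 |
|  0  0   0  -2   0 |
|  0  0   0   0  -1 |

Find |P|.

-18

P is upper triangular, so det(P) is the product of the diagonal entries:
det = (-3) · (3) · (1) · (-2) · (-1) = -18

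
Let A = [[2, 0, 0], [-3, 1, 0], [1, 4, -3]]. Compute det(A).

A is lower triangular, so det(A) is the product of the diagonal entries:
det = (2) · (1) · (-3) = -6

det(A) = -6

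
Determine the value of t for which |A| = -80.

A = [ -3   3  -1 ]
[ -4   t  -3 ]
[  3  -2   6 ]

t = 9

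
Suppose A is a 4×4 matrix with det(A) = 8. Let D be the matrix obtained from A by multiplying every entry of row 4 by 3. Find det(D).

Scaling one row by 3 multiplies the determinant by 3.
det(D) = (3)·(8) = 24

|D| = 24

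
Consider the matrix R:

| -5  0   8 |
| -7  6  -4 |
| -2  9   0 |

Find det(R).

Expand along column 2:
  + 6 · |-5 8; -2 0| = 6·(0 − (-16)) = 96
  − 9 · |-5 8; -7 -4| = −9·(20 − (-56)) = -684
Sum: (96) + (-684) = -588

-588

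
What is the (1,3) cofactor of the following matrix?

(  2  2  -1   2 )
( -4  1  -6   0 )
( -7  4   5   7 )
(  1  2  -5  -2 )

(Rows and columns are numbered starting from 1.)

Delete row 1 and column 3; the remaining 3×3 submatrix is [-4 1 0; -7 4 7; 1 2 -2].
Its determinant is 81.
The cofactor carries sign (−1)^(1+3) = +1, so C_{1,3} = +(81) = 81.

81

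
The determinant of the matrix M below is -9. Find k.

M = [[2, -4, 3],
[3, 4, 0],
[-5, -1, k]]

-3

Expanding along the column containing k, det(M) is linear in k: det(M) = (20)·k + (51).
Set (20)·k + (51) = -9  ⇒  (20)·k = -60  ⇒  k = -3.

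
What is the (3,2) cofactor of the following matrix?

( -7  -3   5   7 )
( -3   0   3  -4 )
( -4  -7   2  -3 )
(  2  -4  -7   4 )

-237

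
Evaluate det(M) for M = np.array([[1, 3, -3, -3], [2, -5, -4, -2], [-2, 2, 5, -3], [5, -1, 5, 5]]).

Expand along row 1:
  + (1) · M_11   where M_11 = det([-5 -4 -2; 2 5 -3; -1 5 5]) = -202
  − (3) · M_12   where M_12 = det([2 -4 -2; -2 5 -3; 5 5 5]) = 170
  + (-3) · M_13   where M_13 = det([2 -5 -2; -2 2 -3; 5 -1 5]) = 55
  − (-3) · M_14   where M_14 = det([2 -5 -4; -2 2 5; 5 -1 5]) = -113
det = (+1)·(1)·(-202) + (-1)·(3)·(170) + (+1)·(-3)·(55) + (-1)·(-3)·(-113) = -1216

The determinant is -1216.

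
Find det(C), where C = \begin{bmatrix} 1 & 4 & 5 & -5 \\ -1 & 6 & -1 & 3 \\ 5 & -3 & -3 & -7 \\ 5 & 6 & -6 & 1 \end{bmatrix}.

Expand along row 1:
  + (1) · M_11   where M_11 = det([6 -1 3; -3 -3 -7; 6 -6 1]) = -123
  − (4) · M_12   where M_12 = det([-1 -1 3; 5 -3 -7; 5 -6 1]) = 40
  + (5) · M_13   where M_13 = det([-1 6 3; 5 -3 -7; 5 6 1]) = -144
  − (-5) · M_14   where M_14 = det([-1 6 -1; 5 -3 -3; 5 6 -6]) = 9
det = (+1)·(1)·(-123) + (-1)·(4)·(40) + (+1)·(5)·(-144) + (-1)·(-5)·(9) = -958

-958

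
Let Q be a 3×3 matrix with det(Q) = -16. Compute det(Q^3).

det(Q^3) = (det Q)^3 = (-16)^3 = -4096

-4096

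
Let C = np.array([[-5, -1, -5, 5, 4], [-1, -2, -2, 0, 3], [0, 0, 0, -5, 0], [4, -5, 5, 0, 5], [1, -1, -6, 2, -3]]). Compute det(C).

Expand along row 3 (it has 4 zeros):
  − (-5) · M_34   where M_34 = det([-5 -1 -5 4; -1 -2 -2 3; 4 -5 5 5; 1 -1 -6 -3]) = -76
det = (-1)·(-5)·(-76) = -380

det(C) = -380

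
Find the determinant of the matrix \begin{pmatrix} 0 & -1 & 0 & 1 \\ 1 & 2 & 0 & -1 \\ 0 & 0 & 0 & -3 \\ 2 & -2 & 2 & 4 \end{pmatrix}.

Expand along row 3 (it has 3 zeros):
  − (-3) · M_34   where M_34 = det([0 -1 0; 1 2 0; 2 -2 2]) = 2
det = (-1)·(-3)·(2) = 6

6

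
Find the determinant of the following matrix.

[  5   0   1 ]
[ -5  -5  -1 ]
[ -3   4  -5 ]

The determinant is 110.

Expand along column 2:
  + (-5) · |5 1; -3 -5| = (-5)·(-25 − (-3)) = 110
  − 4 · |5 1; -5 -1| = −4·(-5 − (-5)) = 0
Sum: (110) + (0) = 110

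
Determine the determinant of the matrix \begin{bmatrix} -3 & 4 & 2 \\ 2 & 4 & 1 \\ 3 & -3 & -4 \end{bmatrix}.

47

Expand along row 1:
  + (-3) · |4 1; -3 -4| = (-3)·(-16 − (-3)) = 39
  − 4 · |2 1; 3 -4| = −4·(-8 − 3) = 44
  + 2 · |2 4; 3 -3| = 2·(-6 − 12) = -36
Sum: (39) + (44) + (-36) = 47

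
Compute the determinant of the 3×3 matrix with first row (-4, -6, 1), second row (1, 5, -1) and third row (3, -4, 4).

Expand along column 1:
  + (-4) · |5 -1; -4 4| = (-4)·(20 − 4) = -64
  − 1 · |-6 1; -4 4| = −1·(-24 − (-4)) = 20
  + 3 · |-6 1; 5 -1| = 3·(6 − 5) = 3
Sum: (-64) + (20) + (3) = -41

-41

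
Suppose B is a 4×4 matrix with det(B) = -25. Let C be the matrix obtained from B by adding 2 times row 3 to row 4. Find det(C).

Adding a multiple of one row to another leaves the determinant unchanged.
det(C) = (1)·(-25) = -25

-25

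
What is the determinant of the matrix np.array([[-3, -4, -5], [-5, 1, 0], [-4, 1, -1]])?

28

Expand along row 2:
  − (-5) · |-4 -5; 1 -1| = −(-5)·(4 − (-5)) = 45
  + 1 · |-3 -5; -4 -1| = 1·(3 − 20) = -17
Sum: (45) + (-17) = 28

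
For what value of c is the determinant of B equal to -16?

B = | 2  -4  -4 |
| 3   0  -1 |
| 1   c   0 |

c = 2

Expanding along the column containing c, det(B) is linear in c: det(B) = (-10)·c + (4).
Set (-10)·c + (4) = -16  ⇒  (-10)·c = -20  ⇒  c = 2.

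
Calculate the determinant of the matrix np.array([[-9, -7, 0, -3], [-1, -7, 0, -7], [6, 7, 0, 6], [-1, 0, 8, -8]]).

Expand along column 3 (it has 3 zeros):
  − (8) · M_43   where M_43 = det([-9 -7 -3; -1 -7 -7; 6 7 6]) = 84
det = (-1)·(8)·(84) = -672

-672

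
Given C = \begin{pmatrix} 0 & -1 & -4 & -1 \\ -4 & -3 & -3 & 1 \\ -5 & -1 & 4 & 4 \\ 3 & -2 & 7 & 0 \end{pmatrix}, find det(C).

65

Expand along row 1 (it has 1 zero):
  − (-1) · M_12   where M_12 = det([-4 -3 1; -5 4 4; 3 7 0]) = 29
  + (-4) · M_13   where M_13 = det([-4 -3 1; -5 -1 4; 3 -2 0]) = -55
  − (-1) · M_14   where M_14 = det([-4 -3 -3; -5 -1 4; 3 -2 7]) = -184
det = (-1)·(-1)·(29) + (+1)·(-4)·(-55) + (-1)·(-1)·(-184) = 65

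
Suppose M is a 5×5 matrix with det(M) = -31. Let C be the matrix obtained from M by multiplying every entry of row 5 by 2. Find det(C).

-62

Scaling one row by 2 multiplies the determinant by 2.
det(C) = (2)·(-31) = -62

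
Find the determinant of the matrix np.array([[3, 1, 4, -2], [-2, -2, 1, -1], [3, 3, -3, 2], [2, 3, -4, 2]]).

-5

Expand along row 1:
  + (3) · M_11   where M_11 = det([-2 1 -1; 3 -3 2; 3 -4 2]) = -1
  − (1) · M_12   where M_12 = det([-2 1 -1; 3 -3 2; 2 -4 2]) = 0
  + (4) · M_13   where M_13 = det([-2 -2 -1; 3 3 2; 2 3 2]) = 1
  − (-2) · M_14   where M_14 = det([-2 -2 1; 3 3 -3; 2 3 -4]) = -3
det = (+1)·(3)·(-1) + (-1)·(1)·(0) + (+1)·(4)·(1) + (-1)·(-2)·(-3) = -5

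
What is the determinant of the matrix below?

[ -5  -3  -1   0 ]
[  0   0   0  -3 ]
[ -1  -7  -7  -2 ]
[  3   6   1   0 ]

Expand along row 2 (it has 3 zeros):
  + (-3) · M_24   where M_24 = det([-5 -3 -1; -1 -7 -7; 3 6 1]) = -130
det = (+1)·(-3)·(-130) = 390

390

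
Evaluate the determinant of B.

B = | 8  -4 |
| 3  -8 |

det(B) = -52

det(B) = 8·(-8) − (-4)·3 = -64 − (-12) = -52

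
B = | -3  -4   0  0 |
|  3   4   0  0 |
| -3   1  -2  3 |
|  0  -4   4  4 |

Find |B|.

The determinant is 0.

B is block lower-triangular with a 2×2 block and a 2×2 block on the diagonal, so its determinant equals the product of the determinants of the diagonal blocks.
det of the 2×2 block = 0
det of the 2×2 block = -20
det = (0)·(-20) = 0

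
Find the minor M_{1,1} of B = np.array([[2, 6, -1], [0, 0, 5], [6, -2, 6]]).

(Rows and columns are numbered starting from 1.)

The minor is 10.

Delete row 1 and column 1; the remaining 2×2 submatrix is [0 5; -2 6].
Its determinant is 0·6 − 5·(-2) = 10.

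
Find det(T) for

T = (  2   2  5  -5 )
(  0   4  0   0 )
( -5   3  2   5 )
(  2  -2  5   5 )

det(T) = 1160

Expand along row 2 (it has 3 zeros):
  + (4) · M_22   where M_22 = det([2 5 -5; -5 2 5; 2 5 5]) = 290
det = (+1)·(4)·(290) = 1160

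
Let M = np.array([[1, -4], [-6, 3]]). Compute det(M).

-21

det(M) = 1·3 − (-4)·(-6) = 3 − 24 = -21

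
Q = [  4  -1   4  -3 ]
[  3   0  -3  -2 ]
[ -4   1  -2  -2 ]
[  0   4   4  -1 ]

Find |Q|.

Expand along row 2 (it has 1 zero):
  − (3) · M_21   where M_21 = det([-1 4 -3; 1 -2 -2; 4 4 -1]) = -74
  − (-3) · M_23   where M_23 = det([4 -1 -3; -4 1 -2; 0 4 -1]) = 80
  + (-2) · M_24   where M_24 = det([4 -1 4; -4 1 -2; 0 4 4]) = -32
det = (-1)·(3)·(-74) + (-1)·(-3)·(80) + (+1)·(-2)·(-32) = 526

The determinant is 526.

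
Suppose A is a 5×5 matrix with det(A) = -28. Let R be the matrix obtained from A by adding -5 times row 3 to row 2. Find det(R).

Adding a multiple of one row to another leaves the determinant unchanged.
det(R) = (1)·(-28) = -28

The determinant is -28.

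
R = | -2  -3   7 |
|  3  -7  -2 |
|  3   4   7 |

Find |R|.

Expand along column 1:
  + (-2) · |-7 -2; 4 7| = (-2)·(-49 − (-8)) = 82
  − 3 · |-3 7; 4 7| = −3·(-21 − 28) = 147
  + 3 · |-3 7; -7 -2| = 3·(6 − (-49)) = 165
Sum: (82) + (147) + (165) = 394

394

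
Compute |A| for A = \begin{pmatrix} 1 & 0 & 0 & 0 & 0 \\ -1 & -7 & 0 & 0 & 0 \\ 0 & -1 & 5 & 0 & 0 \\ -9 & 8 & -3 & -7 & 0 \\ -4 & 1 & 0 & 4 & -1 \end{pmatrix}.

A is lower triangular, so det(A) is the product of the diagonal entries:
det = (1) · (-7) · (5) · (-7) · (-1) = -245

The determinant is -245.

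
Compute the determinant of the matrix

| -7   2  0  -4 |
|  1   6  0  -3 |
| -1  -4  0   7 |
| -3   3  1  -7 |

226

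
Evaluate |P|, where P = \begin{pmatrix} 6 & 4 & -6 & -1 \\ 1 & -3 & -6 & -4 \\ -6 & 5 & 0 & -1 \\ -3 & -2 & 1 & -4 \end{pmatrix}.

-1307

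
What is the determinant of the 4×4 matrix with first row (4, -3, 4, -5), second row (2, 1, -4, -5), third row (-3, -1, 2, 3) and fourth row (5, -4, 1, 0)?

-352

Expand along row 4 (it has 1 zero):
  − (5) · M_41   where M_41 = det([-3 4 -5; 1 -4 -5; -1 2 3]) = 24
  + (-4) · M_42   where M_42 = det([4 4 -5; 2 -4 -5; -3 2 3]) = 68
  − (1) · M_43   where M_43 = det([4 -3 -5; 2 1 -5; -3 -1 3]) = -40
det = (-1)·(5)·(24) + (+1)·(-4)·(68) + (-1)·(1)·(-40) = -352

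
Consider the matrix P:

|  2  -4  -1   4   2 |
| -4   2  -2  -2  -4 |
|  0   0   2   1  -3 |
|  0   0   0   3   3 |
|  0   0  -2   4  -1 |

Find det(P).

P is block upper-triangular with a 2×2 block and a 3×3 block on the diagonal, so its determinant equals the product of the determinants of the diagonal blocks.
det of the 2×2 block = -12
det of the 3×3 block = -54
det = (-12)·(-54) = 648

|P| = 648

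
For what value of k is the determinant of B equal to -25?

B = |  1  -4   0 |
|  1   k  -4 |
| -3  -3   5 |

Expanding along the column containing k, det(B) is linear in k: det(B) = (5)·k + (-40).
Set (5)·k + (-40) = -25  ⇒  (5)·k = 15  ⇒  k = 3.

3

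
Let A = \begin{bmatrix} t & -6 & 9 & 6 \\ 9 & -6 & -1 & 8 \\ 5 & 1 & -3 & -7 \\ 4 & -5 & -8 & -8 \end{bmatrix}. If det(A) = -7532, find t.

Expanding along the column containing t, det(A) is linear in t: det(A) = (-35)·t + (-7287).
Set (-35)·t + (-7287) = -7532  ⇒  (-35)·t = -245  ⇒  t = 7.

7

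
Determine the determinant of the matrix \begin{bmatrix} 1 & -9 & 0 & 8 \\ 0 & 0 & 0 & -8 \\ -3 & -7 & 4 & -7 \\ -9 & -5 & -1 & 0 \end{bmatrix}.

Expand along row 2 (it has 3 zeros):
  + (-8) · M_24   where M_24 = det([1 -9 0; -3 -7 4; -9 -5 -1]) = 378
det = (+1)·(-8)·(378) = -3024

-3024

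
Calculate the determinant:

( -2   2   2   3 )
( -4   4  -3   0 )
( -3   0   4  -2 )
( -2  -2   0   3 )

Expand along row 2 (it has 1 zero):
  − (-4) · M_21   where M_21 = det([2 2 3; 0 4 -2; -2 0 3]) = 56
  + (4) · M_22   where M_22 = det([-2 2 3; -3 4 -2; -2 0 3]) = 26
  − (-3) · M_23   where M_23 = det([-2 2 3; -3 0 -2; -2 -2 3]) = 52
det = (-1)·(-4)·(56) + (+1)·(4)·(26) + (-1)·(-3)·(52) = 484

The determinant is 484.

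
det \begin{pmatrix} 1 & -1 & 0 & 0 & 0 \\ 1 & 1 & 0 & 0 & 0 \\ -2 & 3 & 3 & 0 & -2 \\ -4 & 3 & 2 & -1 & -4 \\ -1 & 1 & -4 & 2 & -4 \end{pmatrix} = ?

72

The matrix is block lower-triangular with a 2×2 block and a 3×3 block on the diagonal, so its determinant equals the product of the determinants of the diagonal blocks.
det of the 2×2 block = 2
det of the 3×3 block = 36
det = (2)·(36) = 72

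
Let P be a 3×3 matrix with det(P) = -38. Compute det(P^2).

det(P^2) = (det P)^2 = (-38)^2 = 1444

1444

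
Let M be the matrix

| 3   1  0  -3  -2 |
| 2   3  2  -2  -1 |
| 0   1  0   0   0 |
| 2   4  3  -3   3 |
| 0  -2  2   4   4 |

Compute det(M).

114

Expand along row 3 (it has 4 zeros):
  − (1) · M_32   where M_32 = det([3 0 -3 -2; 2 2 -2 -1; 2 3 -3 3; 0 2 4 4]) = -114
det = (-1)·(1)·(-114) = 114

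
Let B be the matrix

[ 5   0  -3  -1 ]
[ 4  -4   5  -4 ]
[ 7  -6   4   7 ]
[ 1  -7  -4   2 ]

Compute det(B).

-3864

Expand along row 1 (it has 1 zero):
  + (5) · M_11   where M_11 = det([-4 5 -4; -6 4 7; -7 -4 2]) = -537
  + (-3) · M_13   where M_13 = det([4 -4 -4; 7 -6 7; 1 -7 2]) = 348
  − (-1) · M_14   where M_14 = det([4 -4 5; 7 -6 4; 1 -7 -4]) = -135
det = (+1)·(5)·(-537) + (+1)·(-3)·(348) + (-1)·(-1)·(-135) = -3864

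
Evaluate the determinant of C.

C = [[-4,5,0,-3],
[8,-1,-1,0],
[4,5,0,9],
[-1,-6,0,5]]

Expand along column 3 (it has 3 zeros):
  − (-1) · M_23   where M_23 = det([-4 5 -3; 4 5 9; -1 -6 5]) = -404
det = (-1)·(-1)·(-404) = -404

|C| = -404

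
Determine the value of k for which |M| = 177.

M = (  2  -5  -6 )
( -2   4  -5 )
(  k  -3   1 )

Expanding along the row containing k, det(M) is linear in k: det(M) = (49)·k + (-68).
Set (49)·k + (-68) = 177  ⇒  (49)·k = 245  ⇒  k = 5.

5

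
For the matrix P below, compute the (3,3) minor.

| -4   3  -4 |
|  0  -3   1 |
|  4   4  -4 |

Delete row 3 and column 3; the remaining 2×2 submatrix is [-4 3; 0 -3].
Its determinant is (-4)·(-3) − 3·0 = 12.

12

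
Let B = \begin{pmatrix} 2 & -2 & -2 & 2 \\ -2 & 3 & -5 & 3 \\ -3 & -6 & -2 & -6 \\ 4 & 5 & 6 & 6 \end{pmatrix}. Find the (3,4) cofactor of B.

Delete row 3 and column 4; the remaining 3×3 submatrix is [2 -2 -2; -2 3 -5; 4 5 6].
Its determinant is 146.
The cofactor carries sign (−1)^(3+4) = −1, so C_{3,4} = −(146) = -146.

The cofactor is -146.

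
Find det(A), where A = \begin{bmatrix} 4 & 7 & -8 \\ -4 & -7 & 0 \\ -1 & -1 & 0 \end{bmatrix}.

det(A) = 24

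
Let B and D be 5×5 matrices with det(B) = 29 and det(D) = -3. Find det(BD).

-87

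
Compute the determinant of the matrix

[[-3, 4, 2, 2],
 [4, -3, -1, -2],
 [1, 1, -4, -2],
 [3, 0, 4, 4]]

Expand along row 4 (it has 1 zero):
  − (3) · M_41   where M_41 = det([4 2 2; -3 -1 -2; 1 -4 -2]) = -14
  − (4) · M_43   where M_43 = det([-3 4 2; 4 -3 -2; 1 1 -2]) = 14
  + (4) · M_44   where M_44 = det([-3 4 2; 4 -3 -1; 1 1 -4]) = 35
det = (-1)·(3)·(-14) + (-1)·(4)·(14) + (+1)·(4)·(35) = 126

126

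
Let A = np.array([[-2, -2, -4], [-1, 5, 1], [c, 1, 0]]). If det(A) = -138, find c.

-8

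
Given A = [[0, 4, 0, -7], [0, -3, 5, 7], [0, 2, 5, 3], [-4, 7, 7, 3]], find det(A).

Expand along column 1 (it has 3 zeros):
  − (-4) · M_41   where M_41 = det([4 0 -7; -3 5 7; 2 5 3]) = 95
det = (-1)·(-4)·(95) = 380

380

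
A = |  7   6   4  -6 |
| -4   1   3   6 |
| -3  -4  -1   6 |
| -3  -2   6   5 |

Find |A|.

Expand along row 1:
  + (7) · M_11   where M_11 = det([1 3 6; -4 -1 6; -2 6 5]) = -173
  − (6) · M_12   where M_12 = det([-4 3 6; -3 -1 6; -3 6 5]) = 29
  + (4) · M_13   where M_13 = det([-4 1 6; -3 -4 6; -3 -2 5]) = -7
  − (-6) · M_14   where M_14 = det([-4 1 3; -3 -4 -1; -3 -2 6]) = 107
det = (+1)·(7)·(-173) + (-1)·(6)·(29) + (+1)·(4)·(-7) + (-1)·(-6)·(107) = -771

|A| = -771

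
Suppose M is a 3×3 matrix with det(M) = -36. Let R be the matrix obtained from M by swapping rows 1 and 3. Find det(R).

Swapping two rows multiplies the determinant by −1.
det(R) = (-1)·(-36) = 36

The determinant is 36.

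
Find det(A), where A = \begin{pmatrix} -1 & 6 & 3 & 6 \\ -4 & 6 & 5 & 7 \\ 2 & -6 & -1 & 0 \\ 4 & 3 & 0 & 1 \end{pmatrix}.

The determinant is -195.

Expand along row 3 (it has 1 zero):
  + (2) · M_31   where M_31 = det([6 3 6; 6 5 7; 3 0 1]) = -15
  − (-6) · M_32   where M_32 = det([-1 3 6; -4 5 7; 4 0 1]) = -29
  + (-1) · M_33   where M_33 = det([-1 6 6; -4 6 7; 4 3 1]) = -9
det = (+1)·(2)·(-15) + (-1)·(-6)·(-29) + (+1)·(-1)·(-9) = -195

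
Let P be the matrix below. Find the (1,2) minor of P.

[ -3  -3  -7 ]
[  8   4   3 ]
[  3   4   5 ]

31

Delete row 1 and column 2; the remaining 2×2 submatrix is [8 3; 3 5].
Its determinant is 8·5 − 3·3 = 31.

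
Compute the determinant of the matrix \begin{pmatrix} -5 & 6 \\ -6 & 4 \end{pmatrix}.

16

det = (-5)·4 − 6·(-6) = -20 − (-36) = 16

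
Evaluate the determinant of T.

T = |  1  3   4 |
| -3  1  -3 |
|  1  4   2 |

The determinant is -29.

Expand along row 1:
  + 1 · |1 -3; 4 2| = 1·(2 − (-12)) = 14
  − 3 · |-3 -3; 1 2| = −3·(-6 − (-3)) = 9
  + 4 · |-3 1; 1 4| = 4·(-12 − 1) = -52
Sum: (14) + (9) + (-52) = -29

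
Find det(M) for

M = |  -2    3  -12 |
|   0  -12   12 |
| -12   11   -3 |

Expand along column 1:
  + (-2) · |-12 12; 11 -3| = (-2)·(36 − 132) = 192
  + (-12) · |3 -12; -12 12| = (-12)·(36 − 144) = 1296
Sum: (192) + (1296) = 1488

|M| = 1488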